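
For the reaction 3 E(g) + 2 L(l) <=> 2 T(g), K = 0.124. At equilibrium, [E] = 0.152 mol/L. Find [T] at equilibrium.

(L is a pure liquid — omitted from K.)
At equilibrium, K = [T]² / [E]³ = 0.124.
([T])² / (0.152)³ = 0.124
[T]² = 4.35×10⁻⁴ ⇒ [T] = 0.0209 mol/L

[T] = 0.0209 mol/L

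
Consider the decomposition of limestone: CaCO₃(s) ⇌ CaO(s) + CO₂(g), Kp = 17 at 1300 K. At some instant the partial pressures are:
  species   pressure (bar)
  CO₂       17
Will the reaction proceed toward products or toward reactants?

(CaCO₃, CaO are pure solids — omitted from Qp.)
Qp = P(CO₂) = 17
Qp = 17 = Kp, so the system is already at equilibrium.

neither direction; the system is at equilibrium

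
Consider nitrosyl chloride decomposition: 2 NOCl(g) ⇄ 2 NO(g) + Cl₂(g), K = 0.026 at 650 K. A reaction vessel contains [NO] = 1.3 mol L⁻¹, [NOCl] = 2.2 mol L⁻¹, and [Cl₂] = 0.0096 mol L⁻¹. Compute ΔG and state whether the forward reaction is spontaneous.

Q = [NO]²·[Cl₂] / [NOCl]² = (1.3)²·(0.0096) / (2.2)² = 0.00335
ΔG = RT ln(Q/K) = (8.314 J mol⁻¹ K⁻¹)(650 K) × ln(0.00335/0.026)
   = (5.404 kJ/mol)(-2.049) = -11.1 kJ/mol
ΔG < 0, so the forward reaction is spontaneous (proceeds forward).

ΔG = -11.1 kJ/mol; the forward reaction is spontaneous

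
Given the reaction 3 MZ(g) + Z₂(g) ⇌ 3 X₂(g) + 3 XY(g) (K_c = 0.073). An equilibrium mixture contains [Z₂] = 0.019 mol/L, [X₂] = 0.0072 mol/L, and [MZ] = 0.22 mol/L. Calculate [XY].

At equilibrium, K_c = [X₂]³·[XY]³ / ([MZ]³·[Z₂]) = 0.073.
(0.0072)³·([XY])³ / ((0.22)³·(0.019)) = 0.073
[XY]³ = 39.6 ⇒ [XY] = 3.4 mol/L

[XY] = 3.4 mol/L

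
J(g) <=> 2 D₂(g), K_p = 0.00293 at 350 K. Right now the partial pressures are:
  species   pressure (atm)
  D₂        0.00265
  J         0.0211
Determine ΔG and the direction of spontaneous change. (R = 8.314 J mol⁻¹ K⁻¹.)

ΔG = -6.33 kJ/mol; the forward reaction is spontaneous

Q_p = P(D₂)² / P(J) = (0.00265)² / (0.0211) = 3.33×10⁻⁴
ΔG = RT ln(Q_p/K_p) = (8.314 J mol⁻¹ K⁻¹)(350 K) × ln(3.33×10⁻⁴/0.00293)
   = (2.910 kJ/mol)(-2.175) = -6.33 kJ/mol
ΔG < 0, so the forward reaction is spontaneous (proceeds forward).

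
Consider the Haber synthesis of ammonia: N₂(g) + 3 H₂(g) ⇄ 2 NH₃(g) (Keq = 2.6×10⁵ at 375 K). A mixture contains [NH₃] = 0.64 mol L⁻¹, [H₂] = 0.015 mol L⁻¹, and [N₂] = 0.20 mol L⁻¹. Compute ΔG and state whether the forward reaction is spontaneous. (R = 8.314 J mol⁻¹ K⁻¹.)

Q = [NH₃]² / ([N₂]·[H₂]³) = (0.64)² / ((0.20)·(0.015)³) = 6.07×10⁵
ΔG = RT ln(Q/Keq) = (8.314 J mol⁻¹ K⁻¹)(375 K) × ln(6.07×10⁵/2.6×10⁵)
   = (3.118 kJ/mol)(0.8478) = 2.64 kJ/mol
ΔG > 0, so the forward reaction is non-spontaneous (proceeds in reverse).

ΔG = 2.64 kJ/mol; the forward reaction is non-spontaneous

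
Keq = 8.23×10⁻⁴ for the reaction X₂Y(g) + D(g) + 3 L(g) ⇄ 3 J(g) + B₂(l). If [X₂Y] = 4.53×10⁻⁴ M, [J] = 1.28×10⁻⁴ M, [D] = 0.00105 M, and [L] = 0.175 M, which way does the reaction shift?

(B₂ is a pure liquid — omitted from Q.)
Q = [J]³ / ([X₂Y]·[D]·[L]³) = (1.28×10⁻⁴)³ / ((4.53×10⁻⁴)·(0.00105)·(0.175)³) = 8.23×10⁻⁴
Q = 8.23×10⁻⁴ = Keq, so the system is already at equilibrium.

at equilibrium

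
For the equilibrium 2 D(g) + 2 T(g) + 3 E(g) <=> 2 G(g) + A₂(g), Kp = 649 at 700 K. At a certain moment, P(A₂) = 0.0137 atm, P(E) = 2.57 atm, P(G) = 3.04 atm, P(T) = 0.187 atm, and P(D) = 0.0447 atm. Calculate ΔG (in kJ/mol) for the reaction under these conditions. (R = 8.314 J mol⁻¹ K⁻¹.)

ΔG = -10.5 kJ/mol

Qp = P(G)²·P(A₂) / (P(D)²·P(T)²·P(E)³) = (3.04)²·(0.0137) / ((0.0447)²·(0.187)²·(2.57)³) = 107
ΔG = RT ln(Qp/Kp) = (8.314 J mol⁻¹ K⁻¹)(700 K) × ln(107/649)
   = (5.820 kJ/mol)(-1.803) = -10.5 kJ/mol
ΔG < 0, so the forward reaction is spontaneous (proceeds forward).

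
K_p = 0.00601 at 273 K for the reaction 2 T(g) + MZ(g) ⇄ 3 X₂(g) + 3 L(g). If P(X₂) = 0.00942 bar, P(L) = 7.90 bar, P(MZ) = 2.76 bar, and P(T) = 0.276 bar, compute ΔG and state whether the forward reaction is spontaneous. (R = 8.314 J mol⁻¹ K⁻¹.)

Q_p = P(X₂)³·P(L)³ / (P(T)²·P(MZ)) = (0.00942)³·(7.90)³ / ((0.276)²·(2.76)) = 0.00196
ΔG = RT ln(Q_p/K_p) = (8.314 J mol⁻¹ K⁻¹)(273 K) × ln(0.00196/0.00601)
   = (2.270 kJ/mol)(-1.120) = -2.54 kJ/mol
ΔG < 0, so the forward reaction is spontaneous (proceeds forward).

ΔG = -2.54 kJ/mol; the forward reaction is spontaneous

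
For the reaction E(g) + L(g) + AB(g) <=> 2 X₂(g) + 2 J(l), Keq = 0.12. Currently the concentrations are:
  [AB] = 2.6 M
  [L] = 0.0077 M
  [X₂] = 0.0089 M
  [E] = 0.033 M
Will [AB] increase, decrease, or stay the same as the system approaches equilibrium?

(J is a pure liquid — omitted from Q.)
Q = [X₂]² / ([E]·[L]·[AB]) = (0.0089)² / ((0.033)·(0.0077)·(2.6)) = 0.12
Q = 0.12 = Keq; the system is at equilibrium.

stay the same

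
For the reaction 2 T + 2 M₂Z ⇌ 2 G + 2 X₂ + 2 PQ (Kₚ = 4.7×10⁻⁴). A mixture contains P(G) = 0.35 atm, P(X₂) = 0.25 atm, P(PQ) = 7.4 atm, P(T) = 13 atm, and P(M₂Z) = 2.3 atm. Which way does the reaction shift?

at equilibrium

Qₚ = P(G)²·P(X₂)²·P(PQ)² / (P(T)²·P(M₂Z)²) = (0.35)²·(0.25)²·(7.4)² / ((13)²·(2.3)²) = 4.7×10⁻⁴
Qₚ = 4.7×10⁻⁴ = Kₚ, so the system is already at equilibrium.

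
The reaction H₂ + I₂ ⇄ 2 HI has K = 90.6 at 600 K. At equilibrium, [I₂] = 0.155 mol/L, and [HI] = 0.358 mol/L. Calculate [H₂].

[H₂] = 0.00913 mol/L

At equilibrium, K = [HI]² / ([H₂]·[I₂]) = 90.6.
(0.358)² / (([H₂])·(0.155)) = 90.6
[H₂] = 0.00913 mol/L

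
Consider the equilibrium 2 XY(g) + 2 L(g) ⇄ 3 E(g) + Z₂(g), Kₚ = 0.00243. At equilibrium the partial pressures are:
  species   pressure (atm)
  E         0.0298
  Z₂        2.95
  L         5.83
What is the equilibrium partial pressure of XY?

At equilibrium, Kₚ = P(E)³·P(Z₂) / (P(XY)²·P(L)²) = 0.00243.
(0.0298)³·(2.95) / ((P(XY))²·(5.83)²) = 0.00243
P(XY)² = 9.45×10⁻⁴ ⇒ P(XY) = 0.0307 atm

P(XY) = 0.0307 atm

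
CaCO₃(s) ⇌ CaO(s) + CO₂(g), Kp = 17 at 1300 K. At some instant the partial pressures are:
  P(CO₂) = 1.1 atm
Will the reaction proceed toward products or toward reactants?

(CaCO₃, CaO are pure solids — omitted from Qp.)
Qp = P(CO₂) = 1.1
Qp = 1.1 < Kp = 17, so the forward reaction proceeds.

forward (toward products)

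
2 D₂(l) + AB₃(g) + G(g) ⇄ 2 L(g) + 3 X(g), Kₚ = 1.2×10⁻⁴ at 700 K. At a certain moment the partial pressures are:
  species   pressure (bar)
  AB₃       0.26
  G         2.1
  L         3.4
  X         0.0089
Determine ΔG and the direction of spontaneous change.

(D₂ is a pure liquid — omitted from Qₚ.)
Qₚ = P(L)²·P(X)³ / (P(AB₃)·P(G)) = (3.4)²·(0.0089)³ / ((0.26)·(2.1)) = 1.49×10⁻⁵
ΔG = RT ln(Qₚ/Kₚ) = (8.314 J mol⁻¹ K⁻¹)(700 K) × ln(1.49×10⁻⁵/1.2×10⁻⁴)
   = (5.820 kJ/mol)(-2.086) = -12.1 kJ/mol
ΔG < 0, so the forward reaction is spontaneous (proceeds forward).

ΔG = -12.1 kJ/mol; the forward reaction is spontaneous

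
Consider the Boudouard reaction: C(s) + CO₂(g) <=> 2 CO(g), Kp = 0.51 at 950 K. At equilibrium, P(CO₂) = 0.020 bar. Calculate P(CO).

P(CO) = 0.10 bar

(C is a pure solid — omitted from Kp.)
At equilibrium, Kp = P(CO)² / P(CO₂) = 0.51.
(P(CO))² / (0.020) = 0.51
P(CO)² = 0.0102 ⇒ P(CO) = 0.10 bar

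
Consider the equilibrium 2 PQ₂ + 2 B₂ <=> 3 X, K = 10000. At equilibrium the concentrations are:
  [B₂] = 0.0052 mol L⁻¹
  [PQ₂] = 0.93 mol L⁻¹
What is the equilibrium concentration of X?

[X] = 0.62 mol L⁻¹

At equilibrium, K = [X]³ / ([PQ₂]²·[B₂]²) = 10000.
([X])³ / ((0.93)²·(0.0052)²) = 10000
[X]³ = 0.234 ⇒ [X] = 0.62 mol L⁻¹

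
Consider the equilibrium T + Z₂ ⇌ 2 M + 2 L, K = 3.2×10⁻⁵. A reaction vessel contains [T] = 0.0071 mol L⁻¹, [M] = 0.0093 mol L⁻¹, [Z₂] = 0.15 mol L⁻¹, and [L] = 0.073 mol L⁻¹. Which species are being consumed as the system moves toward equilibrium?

M, L (products)

Q = [M]²·[L]² / ([T]·[Z₂]) = (0.0093)²·(0.073)² / ((0.0071)·(0.15)) = 4.3×10⁻⁴
Q = 4.3×10⁻⁴ > K = 3.2×10⁻⁵: net reverse reaction.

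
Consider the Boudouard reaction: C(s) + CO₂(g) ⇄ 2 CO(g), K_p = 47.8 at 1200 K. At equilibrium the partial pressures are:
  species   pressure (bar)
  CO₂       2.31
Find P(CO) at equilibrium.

P(CO) = 10.5 bar

(C is a pure solid — omitted from K_p.)
At equilibrium, K_p = P(CO)² / P(CO₂) = 47.8.
(P(CO))² / (2.31) = 47.8
P(CO)² = 110 ⇒ P(CO) = 10.5 bar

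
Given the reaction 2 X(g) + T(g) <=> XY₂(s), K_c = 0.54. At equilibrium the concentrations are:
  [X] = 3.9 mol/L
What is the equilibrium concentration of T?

[T] = 0.12 mol/L

(XY₂ is a pure solid — omitted from K_c.)
At equilibrium, K_c = 1 / ([X]²·[T]) = 0.54.
1 / ((3.9)²·([T])) = 0.54
[T] = 0.122 = 0.12 mol/L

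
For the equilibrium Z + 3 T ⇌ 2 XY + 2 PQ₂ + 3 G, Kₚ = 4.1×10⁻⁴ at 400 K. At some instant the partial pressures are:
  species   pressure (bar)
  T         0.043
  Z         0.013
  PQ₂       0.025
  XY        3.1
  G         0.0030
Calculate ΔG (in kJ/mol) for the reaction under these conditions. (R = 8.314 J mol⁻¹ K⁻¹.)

ΔG = -3.19 kJ/mol

Qₚ = P(XY)²·P(PQ₂)²·P(G)³ / (P(Z)·P(T)³) = (3.1)²·(0.025)²·(0.0030)³ / ((0.013)·(0.043)³) = 1.57×10⁻⁴
ΔG = RT ln(Qₚ/Kₚ) = (8.314 J mol⁻¹ K⁻¹)(400 K) × ln(1.57×10⁻⁴/4.1×10⁻⁴)
   = (3.326 kJ/mol)(-0.9599) = -3.19 kJ/mol
ΔG < 0, so the forward reaction is spontaneous (proceeds forward).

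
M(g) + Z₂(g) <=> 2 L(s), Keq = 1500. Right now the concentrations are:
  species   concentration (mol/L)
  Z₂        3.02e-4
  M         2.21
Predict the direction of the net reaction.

(L is a pure solid — omitted from Q.)
Q = 1 / ([M]·[Z₂]) = 1 / ((2.21)·(3.02e-4)) = 1500
Q = 1500 = Keq, so the system is already at equilibrium.

no net change (already at equilibrium)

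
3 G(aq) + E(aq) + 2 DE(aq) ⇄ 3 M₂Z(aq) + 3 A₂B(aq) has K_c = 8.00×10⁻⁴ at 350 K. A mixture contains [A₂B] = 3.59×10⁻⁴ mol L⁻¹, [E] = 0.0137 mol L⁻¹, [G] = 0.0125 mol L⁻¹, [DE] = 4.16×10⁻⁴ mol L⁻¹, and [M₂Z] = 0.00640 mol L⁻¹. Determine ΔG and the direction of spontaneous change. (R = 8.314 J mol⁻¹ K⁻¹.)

ΔG = 3.45 kJ/mol; the forward reaction is non-spontaneous

Q_c = [M₂Z]³·[A₂B]³ / ([G]³·[E]·[DE]²) = (0.00640)³·(3.59×10⁻⁴)³ / ((0.0125)³·(0.0137)·(4.16×10⁻⁴)²) = 0.00262
ΔG = RT ln(Q_c/K_c) = (8.314 J mol⁻¹ K⁻¹)(350 K) × ln(0.00262/8.00×10⁻⁴)
   = (2.910 kJ/mol)(1.186) = 3.45 kJ/mol
ΔG > 0, so the forward reaction is non-spontaneous (proceeds in reverse).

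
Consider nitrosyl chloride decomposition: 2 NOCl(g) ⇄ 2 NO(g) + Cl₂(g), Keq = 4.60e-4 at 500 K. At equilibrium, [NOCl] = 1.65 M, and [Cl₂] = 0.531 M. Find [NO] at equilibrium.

At equilibrium, Keq = [NO]²·[Cl₂] / [NOCl]² = 4.60e-4.
([NO])²·(0.531) / (1.65)² = 4.60e-4
[NO]² = 0.00236 ⇒ [NO] = 0.0486 M

[NO] = 0.0486 M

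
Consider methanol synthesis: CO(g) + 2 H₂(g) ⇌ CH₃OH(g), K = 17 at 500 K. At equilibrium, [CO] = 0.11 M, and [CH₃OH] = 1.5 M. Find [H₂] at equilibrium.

At equilibrium, K = [CH₃OH] / ([CO]·[H₂]²) = 17.
(1.5) / ((0.11)·([H₂])²) = 17
[H₂]² = 0.802 ⇒ [H₂] = 0.90 M

[H₂] = 0.90 M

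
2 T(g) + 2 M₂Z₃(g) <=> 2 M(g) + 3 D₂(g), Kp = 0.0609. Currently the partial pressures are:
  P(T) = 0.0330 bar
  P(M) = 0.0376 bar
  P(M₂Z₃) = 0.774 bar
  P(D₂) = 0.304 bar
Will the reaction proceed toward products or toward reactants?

at equilibrium

Qp = P(M)²·P(D₂)³ / (P(T)²·P(M₂Z₃)²) = (0.0376)²·(0.304)³ / ((0.0330)²·(0.774)²) = 0.0609
Qp = 0.0609 = Kp, so the system is already at equilibrium.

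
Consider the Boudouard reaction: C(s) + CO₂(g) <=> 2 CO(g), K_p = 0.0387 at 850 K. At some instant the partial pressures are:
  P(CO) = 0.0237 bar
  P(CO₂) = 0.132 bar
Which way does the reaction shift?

forward (toward products)

(C is a pure solid — omitted from Q_p.)
Q_p = P(CO)² / P(CO₂) = (0.0237)² / (0.132) = 0.00426
Q_p = 0.00426 < K_p = 0.0387, so the forward reaction proceeds.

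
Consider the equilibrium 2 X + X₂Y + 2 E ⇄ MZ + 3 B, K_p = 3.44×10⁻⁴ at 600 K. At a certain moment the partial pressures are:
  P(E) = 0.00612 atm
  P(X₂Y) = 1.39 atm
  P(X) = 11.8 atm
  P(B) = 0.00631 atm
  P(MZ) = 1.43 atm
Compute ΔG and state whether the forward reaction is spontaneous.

Q_p = P(MZ)·P(B)³ / (P(X)²·P(X₂Y)·P(E)²) = (1.43)·(0.00631)³ / ((11.8)²·(1.39)·(0.00612)²) = 4.96×10⁻⁵
ΔG = RT ln(Q_p/K_p) = (8.314 J mol⁻¹ K⁻¹)(600 K) × ln(4.96×10⁻⁵/3.44×10⁻⁴)
   = (4.988 kJ/mol)(-1.937) = -9.66 kJ/mol
ΔG < 0, so the forward reaction is spontaneous (proceeds forward).

ΔG = -9.66 kJ/mol; the forward reaction is spontaneous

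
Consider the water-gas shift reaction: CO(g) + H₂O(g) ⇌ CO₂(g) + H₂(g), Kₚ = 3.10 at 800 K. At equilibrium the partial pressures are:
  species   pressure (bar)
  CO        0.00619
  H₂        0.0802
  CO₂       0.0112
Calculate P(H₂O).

P(H₂O) = 0.0468 bar

At equilibrium, Kₚ = P(CO₂)·P(H₂) / (P(CO)·P(H₂O)) = 3.10.
(0.0112)·(0.0802) / ((0.00619)·(P(H₂O))) = 3.10
P(H₂O) = 0.0468 bar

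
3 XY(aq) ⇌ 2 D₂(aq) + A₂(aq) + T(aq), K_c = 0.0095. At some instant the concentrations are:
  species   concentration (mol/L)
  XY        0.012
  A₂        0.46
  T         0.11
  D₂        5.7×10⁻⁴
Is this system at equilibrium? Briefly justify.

yes, at equilibrium

Q_c = [D₂]²·[A₂]·[T] / [XY]³ = (5.7×10⁻⁴)²·(0.46)·(0.11) / (0.012)³ = 0.0095
Q_c = 0.0095 = K_c; the system is at equilibrium.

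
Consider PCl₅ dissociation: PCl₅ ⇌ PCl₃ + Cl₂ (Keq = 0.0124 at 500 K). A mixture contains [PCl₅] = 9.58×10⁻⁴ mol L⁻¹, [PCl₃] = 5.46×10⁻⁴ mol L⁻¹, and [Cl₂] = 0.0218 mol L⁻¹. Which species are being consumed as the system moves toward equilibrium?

none (at equilibrium)

Q = [PCl₃]·[Cl₂] / [PCl₅] = (5.46×10⁻⁴)·(0.0218) / (9.58×10⁻⁴) = 0.0124
Q = 0.0124 = Keq; the system is at equilibrium.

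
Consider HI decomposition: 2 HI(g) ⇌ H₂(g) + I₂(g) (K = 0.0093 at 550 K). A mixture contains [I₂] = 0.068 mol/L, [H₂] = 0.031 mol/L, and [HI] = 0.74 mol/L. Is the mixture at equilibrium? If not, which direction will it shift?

Q = [H₂]·[I₂] / [HI]² = (0.031)·(0.068) / (0.74)² = 0.0038
Q = 0.0038 < K = 0.0093: net forward reaction.

no; Q < K, reaction proceeds forward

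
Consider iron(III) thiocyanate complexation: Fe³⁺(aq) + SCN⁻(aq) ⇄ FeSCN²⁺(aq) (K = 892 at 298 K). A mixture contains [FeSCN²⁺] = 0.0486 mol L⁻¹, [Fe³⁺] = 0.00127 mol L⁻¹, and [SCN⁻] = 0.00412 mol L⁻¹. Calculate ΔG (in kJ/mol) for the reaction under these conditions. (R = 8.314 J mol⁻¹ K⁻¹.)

Q = [FeSCN²⁺] / ([Fe³⁺]·[SCN⁻]) = (0.0486) / ((0.00127)·(0.00412)) = 9290
ΔG = RT ln(Q/K) = (8.314 J mol⁻¹ K⁻¹)(298 K) × ln(9290/892)
   = (2.478 kJ/mol)(2.343) = 5.81 kJ/mol
ΔG > 0, so the forward reaction is non-spontaneous (proceeds in reverse).

ΔG = 5.81 kJ/mol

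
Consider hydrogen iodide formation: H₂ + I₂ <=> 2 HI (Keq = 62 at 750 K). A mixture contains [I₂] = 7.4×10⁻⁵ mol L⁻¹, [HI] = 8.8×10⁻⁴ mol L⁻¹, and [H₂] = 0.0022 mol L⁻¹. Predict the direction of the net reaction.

in the forward direction

Q = [HI]² / ([H₂]·[I₂]) = (8.8×10⁻⁴)² / ((0.0022)·(7.4×10⁻⁵)) = 4.8
Q = 4.8 < Keq = 62, so the forward reaction proceeds.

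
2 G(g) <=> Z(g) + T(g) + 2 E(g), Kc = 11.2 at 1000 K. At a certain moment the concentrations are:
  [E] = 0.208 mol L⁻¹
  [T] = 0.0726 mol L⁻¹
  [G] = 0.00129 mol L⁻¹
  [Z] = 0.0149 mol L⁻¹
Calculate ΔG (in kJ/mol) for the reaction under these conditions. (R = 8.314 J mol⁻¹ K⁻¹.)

Qc = [Z]·[T]·[E]² / [G]² = (0.0149)·(0.0726)·(0.208)² / (0.00129)² = 28.1
ΔG = RT ln(Qc/Kc) = (8.314 J mol⁻¹ K⁻¹)(1000 K) × ln(28.1/11.2)
   = (8.314 kJ/mol)(0.9199) = 7.65 kJ/mol
ΔG > 0, so the forward reaction is non-spontaneous (proceeds in reverse).

ΔG = 7.65 kJ/mol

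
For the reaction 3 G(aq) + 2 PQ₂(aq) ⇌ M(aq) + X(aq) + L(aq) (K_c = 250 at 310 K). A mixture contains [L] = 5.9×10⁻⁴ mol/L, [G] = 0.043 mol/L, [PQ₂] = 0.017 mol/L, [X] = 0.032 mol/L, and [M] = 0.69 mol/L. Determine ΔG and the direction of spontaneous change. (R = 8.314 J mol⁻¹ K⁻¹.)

ΔG = 2.11 kJ/mol; the forward reaction is non-spontaneous

Q_c = [M]·[X]·[L] / ([G]³·[PQ₂]²) = (0.69)·(0.032)·(5.9×10⁻⁴) / ((0.043)³·(0.017)²) = 567
ΔG = RT ln(Q_c/K_c) = (8.314 J mol⁻¹ K⁻¹)(310 K) × ln(567/250)
   = (2.577 kJ/mol)(0.8189) = 2.11 kJ/mol
ΔG > 0, so the forward reaction is non-spontaneous (proceeds in reverse).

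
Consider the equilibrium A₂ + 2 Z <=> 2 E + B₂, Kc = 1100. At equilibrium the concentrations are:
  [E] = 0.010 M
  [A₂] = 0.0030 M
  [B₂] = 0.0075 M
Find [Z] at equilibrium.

At equilibrium, Kc = [E]²·[B₂] / ([A₂]·[Z]²) = 1100.
(0.010)²·(0.0075) / ((0.0030)·([Z])²) = 1100
[Z]² = 2.27×10⁻⁷ ⇒ [Z] = 4.8×10⁻⁴ M

[Z] = 4.8×10⁻⁴ M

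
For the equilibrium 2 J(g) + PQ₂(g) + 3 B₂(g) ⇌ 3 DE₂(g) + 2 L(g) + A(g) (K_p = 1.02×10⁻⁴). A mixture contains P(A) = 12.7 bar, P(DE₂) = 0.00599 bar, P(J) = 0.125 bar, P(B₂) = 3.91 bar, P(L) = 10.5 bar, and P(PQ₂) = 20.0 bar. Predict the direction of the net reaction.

toward products

Q_p = P(DE₂)³·P(L)²·P(A) / (P(J)²·P(PQ₂)·P(B₂)³) = (0.00599)³·(10.5)²·(12.7) / ((0.125)²·(20.0)·(3.91)³) = 1.61×10⁻⁵
Q_p = 1.61×10⁻⁵ < K_p = 1.02×10⁻⁴, so the forward reaction proceeds.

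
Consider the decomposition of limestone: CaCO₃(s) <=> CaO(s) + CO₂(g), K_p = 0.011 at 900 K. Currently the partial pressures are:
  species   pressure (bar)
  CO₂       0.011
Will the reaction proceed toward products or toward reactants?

(CaCO₃, CaO are pure solids — omitted from Q_p.)
Q_p = P(CO₂) = 0.011
Q_p = 0.011 = K_p, so the system is already at equilibrium.

no net change (already at equilibrium)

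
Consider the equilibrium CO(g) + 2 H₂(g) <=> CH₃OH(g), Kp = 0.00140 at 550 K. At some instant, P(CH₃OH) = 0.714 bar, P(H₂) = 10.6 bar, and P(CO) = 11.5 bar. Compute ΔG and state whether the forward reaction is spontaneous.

Qp = P(CH₃OH) / (P(CO)·P(H₂)²) = (0.714) / ((11.5)·(10.6)²) = 5.53×10⁻⁴
ΔG = RT ln(Qp/Kp) = (8.314 J mol⁻¹ K⁻¹)(550 K) × ln(5.53×10⁻⁴/0.00140)
   = (4.573 kJ/mol)(-0.9289) = -4.25 kJ/mol
ΔG < 0, so the forward reaction is spontaneous (proceeds forward).

ΔG = -4.25 kJ/mol; the forward reaction is spontaneous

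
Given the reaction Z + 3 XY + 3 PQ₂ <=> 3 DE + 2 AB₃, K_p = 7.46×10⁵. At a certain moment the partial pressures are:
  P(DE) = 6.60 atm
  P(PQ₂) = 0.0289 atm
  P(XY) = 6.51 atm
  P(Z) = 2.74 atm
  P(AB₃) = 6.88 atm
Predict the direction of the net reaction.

neither direction; the system is at equilibrium

Q_p = P(DE)³·P(AB₃)² / (P(Z)·P(XY)³·P(PQ₂)³) = (6.60)³·(6.88)² / ((2.74)·(6.51)³·(0.0289)³) = 7.46×10⁵
Q_p = 7.46×10⁵ = K_p, so the system is already at equilibrium.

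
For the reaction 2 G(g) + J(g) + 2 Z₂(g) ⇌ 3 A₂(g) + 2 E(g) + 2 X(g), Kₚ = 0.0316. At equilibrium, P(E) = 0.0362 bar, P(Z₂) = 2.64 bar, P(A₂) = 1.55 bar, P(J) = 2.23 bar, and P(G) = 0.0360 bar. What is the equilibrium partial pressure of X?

At equilibrium, Kₚ = P(A₂)³·P(E)²·P(X)² / (P(G)²·P(J)·P(Z₂)²) = 0.0316.
(1.55)³·(0.0362)²·(P(X))² / ((0.0360)²·(2.23)·(2.64)²) = 0.0316
P(X)² = 0.130 ⇒ P(X) = 0.361 bar

P(X) = 0.361 bar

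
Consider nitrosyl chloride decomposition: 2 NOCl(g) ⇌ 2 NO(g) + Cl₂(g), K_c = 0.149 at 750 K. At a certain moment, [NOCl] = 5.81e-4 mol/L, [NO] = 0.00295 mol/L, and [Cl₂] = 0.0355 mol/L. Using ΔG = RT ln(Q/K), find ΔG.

Q_c = [NO]²·[Cl₂] / [NOCl]² = (0.00295)²·(0.0355) / (5.81e-4)² = 0.915
ΔG = RT ln(Q_c/K_c) = (8.314 J mol⁻¹ K⁻¹)(750 K) × ln(0.915/0.149)
   = (6.236 kJ/mol)(1.815) = 11.3 kJ/mol
ΔG > 0, so the forward reaction is non-spontaneous (proceeds in reverse).

ΔG = 11.3 kJ/mol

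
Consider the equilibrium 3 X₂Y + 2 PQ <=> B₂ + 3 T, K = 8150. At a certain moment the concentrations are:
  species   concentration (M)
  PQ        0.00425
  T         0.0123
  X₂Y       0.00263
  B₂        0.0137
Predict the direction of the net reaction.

Q = [B₂]·[T]³ / ([X₂Y]³·[PQ]²) = (0.0137)·(0.0123)³ / ((0.00263)³·(0.00425)²) = 77600
Q = 77600 > K = 8150, so the reverse reaction proceeds.

reverse (toward reactants)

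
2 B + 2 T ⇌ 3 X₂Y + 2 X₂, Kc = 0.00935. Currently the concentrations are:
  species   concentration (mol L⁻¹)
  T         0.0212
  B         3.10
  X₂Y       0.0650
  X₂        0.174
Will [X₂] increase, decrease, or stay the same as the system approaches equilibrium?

increase

Qc = [X₂Y]³·[X₂]² / ([B]²·[T]²) = (0.0650)³·(0.174)² / ((3.10)²·(0.0212)²) = 0.00193
Qc = 0.00193 < Kc = 0.00935: net forward reaction.
X₂ is a product, so it increases.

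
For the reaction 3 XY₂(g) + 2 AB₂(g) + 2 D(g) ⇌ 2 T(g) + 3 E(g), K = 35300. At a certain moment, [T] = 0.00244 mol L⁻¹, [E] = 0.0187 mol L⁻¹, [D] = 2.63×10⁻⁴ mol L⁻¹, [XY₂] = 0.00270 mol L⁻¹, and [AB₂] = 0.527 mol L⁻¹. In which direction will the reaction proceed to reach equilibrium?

in the reverse direction

Q = [T]²·[E]³ / ([XY₂]³·[AB₂]²·[D]²) = (0.00244)²·(0.0187)³ / ((0.00270)³·(0.527)²·(2.63×10⁻⁴)²) = 1.03×10⁵
Q = 1.03×10⁵ > K = 35300, so the reverse reaction proceeds.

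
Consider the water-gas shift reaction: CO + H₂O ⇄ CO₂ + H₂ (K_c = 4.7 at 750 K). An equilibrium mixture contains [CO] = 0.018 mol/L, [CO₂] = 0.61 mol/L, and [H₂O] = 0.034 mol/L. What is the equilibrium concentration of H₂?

At equilibrium, K_c = [CO₂]·[H₂] / ([CO]·[H₂O]) = 4.7.
(0.61)·([H₂]) / ((0.018)·(0.034)) = 4.7
[H₂] = 0.00472 = 0.0047 mol/L

[H₂] = 0.0047 mol/L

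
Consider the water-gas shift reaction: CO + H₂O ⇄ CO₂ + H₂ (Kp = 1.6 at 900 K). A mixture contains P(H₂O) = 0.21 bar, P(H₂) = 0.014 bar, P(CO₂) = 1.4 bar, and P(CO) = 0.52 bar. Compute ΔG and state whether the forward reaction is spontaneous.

Qp = P(CO₂)·P(H₂) / (P(CO)·P(H₂O)) = (1.4)·(0.014) / ((0.52)·(0.21)) = 0.179
ΔG = RT ln(Qp/Kp) = (8.314 J mol⁻¹ K⁻¹)(900 K) × ln(0.179/1.6)
   = (7.483 kJ/mol)(-2.190) = -16.4 kJ/mol
ΔG < 0, so the forward reaction is spontaneous (proceeds forward).

ΔG = -16.4 kJ/mol; the forward reaction is spontaneous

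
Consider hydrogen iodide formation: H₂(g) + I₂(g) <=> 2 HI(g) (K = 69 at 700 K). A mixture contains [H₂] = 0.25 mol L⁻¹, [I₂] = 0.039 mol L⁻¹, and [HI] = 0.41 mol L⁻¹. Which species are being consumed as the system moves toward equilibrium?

H₂, I₂ (reactants)

Q = [HI]² / ([H₂]·[I₂]) = (0.41)² / ((0.25)·(0.039)) = 17
Q = 17 < K = 69: net forward reaction.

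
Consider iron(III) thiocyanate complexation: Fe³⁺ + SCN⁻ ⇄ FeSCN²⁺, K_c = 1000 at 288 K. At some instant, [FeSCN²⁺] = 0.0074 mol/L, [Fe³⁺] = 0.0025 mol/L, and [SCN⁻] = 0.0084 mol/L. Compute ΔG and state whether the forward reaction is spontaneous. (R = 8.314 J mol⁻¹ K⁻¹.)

ΔG = -2.50 kJ/mol; the forward reaction is spontaneous

Q_c = [FeSCN²⁺] / ([Fe³⁺]·[SCN⁻]) = (0.0074) / ((0.0025)·(0.0084)) = 352
ΔG = RT ln(Q_c/K_c) = (8.314 J mol⁻¹ K⁻¹)(288 K) × ln(352/1000)
   = (2.394 kJ/mol)(-1.044) = -2.50 kJ/mol
ΔG < 0, so the forward reaction is spontaneous (proceeds forward).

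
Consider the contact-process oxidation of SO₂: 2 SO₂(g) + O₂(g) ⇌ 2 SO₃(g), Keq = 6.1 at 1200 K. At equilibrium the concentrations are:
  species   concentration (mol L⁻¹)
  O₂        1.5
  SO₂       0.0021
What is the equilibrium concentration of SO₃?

[SO₃] = 0.0064 mol L⁻¹

At equilibrium, Keq = [SO₃]² / ([SO₂]²·[O₂]) = 6.1.
([SO₃])² / ((0.0021)²·(1.5)) = 6.1
[SO₃]² = 4.04×10⁻⁵ ⇒ [SO₃] = 0.0064 mol L⁻¹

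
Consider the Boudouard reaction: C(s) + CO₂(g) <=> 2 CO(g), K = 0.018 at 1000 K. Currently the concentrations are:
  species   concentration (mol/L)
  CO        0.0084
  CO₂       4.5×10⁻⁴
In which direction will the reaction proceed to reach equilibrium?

to the left

(C is a pure solid — omitted from Q.)
Q = [CO]² / [CO₂] = (0.0084)² / (4.5×10⁻⁴) = 0.16
Q = 0.16 > K = 0.018, so the reverse reaction proceeds.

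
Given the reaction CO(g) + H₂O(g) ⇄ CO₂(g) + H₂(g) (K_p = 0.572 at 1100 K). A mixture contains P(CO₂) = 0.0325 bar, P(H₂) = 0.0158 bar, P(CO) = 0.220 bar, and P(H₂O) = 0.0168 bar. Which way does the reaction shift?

Q_p = P(CO₂)·P(H₂) / (P(CO)·P(H₂O)) = (0.0325)·(0.0158) / ((0.220)·(0.0168)) = 0.139
Q_p = 0.139 < K_p = 0.572, so the forward reaction proceeds.

toward products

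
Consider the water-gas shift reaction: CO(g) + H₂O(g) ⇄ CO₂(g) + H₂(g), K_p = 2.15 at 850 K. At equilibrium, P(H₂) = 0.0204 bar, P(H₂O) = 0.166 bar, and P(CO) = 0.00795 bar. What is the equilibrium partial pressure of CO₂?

At equilibrium, K_p = P(CO₂)·P(H₂) / (P(CO)·P(H₂O)) = 2.15.
(P(CO₂))·(0.0204) / ((0.00795)·(0.166)) = 2.15
P(CO₂) = 0.139 bar

P(CO₂) = 0.139 bar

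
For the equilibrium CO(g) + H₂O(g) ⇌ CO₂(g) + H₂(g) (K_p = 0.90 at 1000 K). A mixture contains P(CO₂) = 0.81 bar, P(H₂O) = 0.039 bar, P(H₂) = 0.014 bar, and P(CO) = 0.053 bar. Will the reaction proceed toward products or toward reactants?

in the reverse direction

Q_p = P(CO₂)·P(H₂) / (P(CO)·P(H₂O)) = (0.81)·(0.014) / ((0.053)·(0.039)) = 5.5
Q_p = 5.5 > K_p = 0.90, so the reverse reaction proceeds.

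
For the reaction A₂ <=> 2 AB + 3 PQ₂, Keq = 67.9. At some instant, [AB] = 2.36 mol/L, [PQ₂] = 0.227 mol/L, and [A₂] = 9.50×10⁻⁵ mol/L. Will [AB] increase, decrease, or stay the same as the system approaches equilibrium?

decrease

Q = [AB]²·[PQ₂]³ / [A₂] = (2.36)²·(0.227)³ / (9.50×10⁻⁵) = 686
Q = 686 > Keq = 67.9: net reverse reaction.
AB is a product, so it decreases.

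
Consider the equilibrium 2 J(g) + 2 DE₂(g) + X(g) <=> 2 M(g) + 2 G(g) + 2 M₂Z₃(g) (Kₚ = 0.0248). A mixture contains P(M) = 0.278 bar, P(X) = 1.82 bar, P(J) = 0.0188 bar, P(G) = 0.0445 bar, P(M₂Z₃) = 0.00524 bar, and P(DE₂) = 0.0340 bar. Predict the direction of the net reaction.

Qₚ = P(M)²·P(G)²·P(M₂Z₃)² / (P(J)²·P(DE₂)²·P(X)) = (0.278)²·(0.0445)²·(0.00524)² / ((0.0188)²·(0.0340)²·(1.82)) = 0.00565
Qₚ = 0.00565 < Kₚ = 0.0248, so the forward reaction proceeds.

forward (toward products)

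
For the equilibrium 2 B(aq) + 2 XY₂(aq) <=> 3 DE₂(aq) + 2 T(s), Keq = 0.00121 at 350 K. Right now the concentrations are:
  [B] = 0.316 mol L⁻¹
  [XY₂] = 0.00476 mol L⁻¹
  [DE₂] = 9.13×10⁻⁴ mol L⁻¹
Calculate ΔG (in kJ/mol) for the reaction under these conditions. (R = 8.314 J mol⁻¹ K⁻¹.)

ΔG = -3.73 kJ/mol

(T is a pure solid — omitted from Q.)
Q = [DE₂]³ / ([B]²·[XY₂]²) = (9.13×10⁻⁴)³ / ((0.316)²·(0.00476)²) = 3.36×10⁻⁴
ΔG = RT ln(Q/Keq) = (8.314 J mol⁻¹ K⁻¹)(350 K) × ln(3.36×10⁻⁴/0.00121)
   = (2.910 kJ/mol)(-1.281) = -3.73 kJ/mol
ΔG < 0, so the forward reaction is spontaneous (proceeds forward).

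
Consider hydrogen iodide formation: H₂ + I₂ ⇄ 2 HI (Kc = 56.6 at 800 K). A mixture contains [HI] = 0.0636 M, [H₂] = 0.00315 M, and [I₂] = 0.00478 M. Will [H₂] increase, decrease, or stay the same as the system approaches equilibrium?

Qc = [HI]² / ([H₂]·[I₂]) = (0.0636)² / ((0.00315)·(0.00478)) = 269
Qc = 269 > Kc = 56.6: net reverse reaction.
H₂ is a reactant, so it increases.

increase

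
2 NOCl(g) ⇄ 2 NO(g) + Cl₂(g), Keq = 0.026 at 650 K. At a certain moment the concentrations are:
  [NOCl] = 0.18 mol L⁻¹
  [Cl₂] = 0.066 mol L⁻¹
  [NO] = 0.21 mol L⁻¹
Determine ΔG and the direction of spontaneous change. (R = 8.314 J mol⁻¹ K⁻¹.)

Q = [NO]²·[Cl₂] / [NOCl]² = (0.21)²·(0.066) / (0.18)² = 0.0898
ΔG = RT ln(Q/Keq) = (8.314 J mol⁻¹ K⁻¹)(650 K) × ln(0.0898/0.026)
   = (5.404 kJ/mol)(1.239) = 6.70 kJ/mol
ΔG > 0, so the forward reaction is non-spontaneous (proceeds in reverse).

ΔG = 6.70 kJ/mol; the forward reaction is non-spontaneous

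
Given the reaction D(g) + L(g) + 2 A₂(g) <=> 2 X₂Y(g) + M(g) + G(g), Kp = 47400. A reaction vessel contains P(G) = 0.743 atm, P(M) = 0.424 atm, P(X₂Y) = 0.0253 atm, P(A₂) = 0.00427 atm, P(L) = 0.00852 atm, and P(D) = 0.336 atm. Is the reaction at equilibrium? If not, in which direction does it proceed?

Qp = P(X₂Y)²·P(M)·P(G) / (P(D)·P(L)·P(A₂)²) = (0.0253)²·(0.424)·(0.743) / ((0.336)·(0.00852)·(0.00427)²) = 3860
Qp = 3860 < Kp = 47400, so the forward reaction proceeds.

toward products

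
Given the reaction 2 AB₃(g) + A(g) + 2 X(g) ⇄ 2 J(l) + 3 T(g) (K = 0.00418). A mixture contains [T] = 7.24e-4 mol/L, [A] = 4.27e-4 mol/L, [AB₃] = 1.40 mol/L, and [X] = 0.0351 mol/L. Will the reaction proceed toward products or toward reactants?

(J is a pure liquid — omitted from Q.)
Q = [T]³ / ([AB₃]²·[A]·[X]²) = (7.24e-4)³ / ((1.40)²·(4.27e-4)·(0.0351)²) = 3.68e-4
Q = 3.68e-4 < K = 0.00418, so the forward reaction proceeds.

toward products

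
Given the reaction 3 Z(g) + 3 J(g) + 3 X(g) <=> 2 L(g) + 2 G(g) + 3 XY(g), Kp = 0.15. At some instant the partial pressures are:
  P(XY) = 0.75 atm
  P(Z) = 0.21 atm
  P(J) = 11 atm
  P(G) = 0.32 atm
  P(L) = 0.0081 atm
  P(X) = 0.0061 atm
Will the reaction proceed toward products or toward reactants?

reverse (toward reactants)

Qp = P(L)²·P(G)²·P(XY)³ / (P(Z)³·P(J)³·P(X)³) = (0.0081)²·(0.32)²·(0.75)³ / ((0.21)³·(11)³·(0.0061)³) = 1.0
Qp = 1.0 > Kp = 0.15, so the reverse reaction proceeds.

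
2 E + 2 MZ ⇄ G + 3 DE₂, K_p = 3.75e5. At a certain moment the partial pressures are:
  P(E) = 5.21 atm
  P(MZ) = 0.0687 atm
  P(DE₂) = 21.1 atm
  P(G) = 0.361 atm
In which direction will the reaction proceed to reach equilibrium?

Q_p = P(G)·P(DE₂)³ / (P(E)²·P(MZ)²) = (0.361)·(21.1)³ / ((5.21)²·(0.0687)²) = 26500
Q_p = 26500 < K_p = 3.75e5, so the forward reaction proceeds.

to the right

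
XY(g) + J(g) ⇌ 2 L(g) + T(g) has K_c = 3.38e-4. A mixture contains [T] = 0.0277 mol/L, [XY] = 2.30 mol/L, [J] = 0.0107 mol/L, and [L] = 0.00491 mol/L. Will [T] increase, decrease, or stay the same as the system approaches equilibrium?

Q_c = [L]²·[T] / ([XY]·[J]) = (0.00491)²·(0.0277) / ((2.30)·(0.0107)) = 2.71e-5
Q_c = 2.71e-5 < K_c = 3.38e-4: net forward reaction.
T is a product, so it increases.

increase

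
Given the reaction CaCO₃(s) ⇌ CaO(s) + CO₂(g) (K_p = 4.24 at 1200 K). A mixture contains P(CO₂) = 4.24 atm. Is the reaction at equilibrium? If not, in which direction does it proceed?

(CaCO₃, CaO are pure solids — omitted from Q_p.)
Q_p = P(CO₂) = 4.24
Q_p = 4.24 = K_p, so the system is already at equilibrium.

neither direction; the system is at equilibrium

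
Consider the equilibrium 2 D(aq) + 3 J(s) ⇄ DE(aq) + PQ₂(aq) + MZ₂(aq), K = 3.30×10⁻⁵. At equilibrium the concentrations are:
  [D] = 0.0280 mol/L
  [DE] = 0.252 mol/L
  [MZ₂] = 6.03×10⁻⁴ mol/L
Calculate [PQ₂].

(J is a pure solid — omitted from K.)
At equilibrium, K = [DE]·[PQ₂]·[MZ₂] / [D]² = 3.30×10⁻⁵.
(0.252)·([PQ₂])·(6.03×10⁻⁴) / (0.0280)² = 3.30×10⁻⁵
[PQ₂] = 1.70×10⁻⁴ mol/L

[PQ₂] = 1.70×10⁻⁴ mol/L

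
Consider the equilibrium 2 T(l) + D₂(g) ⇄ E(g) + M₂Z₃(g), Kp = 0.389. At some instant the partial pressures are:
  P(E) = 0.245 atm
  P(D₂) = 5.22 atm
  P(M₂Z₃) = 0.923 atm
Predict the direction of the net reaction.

toward products

(T is a pure liquid — omitted from Qp.)
Qp = P(E)·P(M₂Z₃) / P(D₂) = (0.245)·(0.923) / (5.22) = 0.0433
Qp = 0.0433 < Kp = 0.389, so the forward reaction proceeds.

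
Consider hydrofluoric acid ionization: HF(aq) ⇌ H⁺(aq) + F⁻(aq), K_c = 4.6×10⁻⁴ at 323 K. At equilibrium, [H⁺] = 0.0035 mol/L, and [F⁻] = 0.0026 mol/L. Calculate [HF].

At equilibrium, K_c = [H⁺]·[F⁻] / [HF] = 4.6×10⁻⁴.
(0.0035)·(0.0026) / ([HF]) = 4.6×10⁻⁴
[HF] = 0.0198 = 0.020 mol/L

[HF] = 0.020 mol/L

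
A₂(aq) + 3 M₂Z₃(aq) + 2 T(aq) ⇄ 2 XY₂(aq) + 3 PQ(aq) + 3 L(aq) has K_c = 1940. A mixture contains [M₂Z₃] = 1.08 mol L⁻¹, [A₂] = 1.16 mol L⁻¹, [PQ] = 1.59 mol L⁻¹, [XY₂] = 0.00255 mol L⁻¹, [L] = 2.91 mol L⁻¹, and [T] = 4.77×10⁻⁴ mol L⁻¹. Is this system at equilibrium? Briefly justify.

yes, at equilibrium

Q_c = [XY₂]²·[PQ]³·[L]³ / ([A₂]·[M₂Z₃]³·[T]²) = (0.00255)²·(1.59)³·(2.91)³ / ((1.16)·(1.08)³·(4.77×10⁻⁴)²) = 1940
Q_c = 1940 = K_c; the system is at equilibrium.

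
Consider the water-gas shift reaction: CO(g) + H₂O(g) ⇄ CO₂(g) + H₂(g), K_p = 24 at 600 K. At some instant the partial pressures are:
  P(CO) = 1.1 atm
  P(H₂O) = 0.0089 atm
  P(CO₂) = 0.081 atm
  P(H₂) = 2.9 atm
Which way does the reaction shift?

at equilibrium

Q_p = P(CO₂)·P(H₂) / (P(CO)·P(H₂O)) = (0.081)·(2.9) / ((1.1)·(0.0089)) = 24
Q_p = 24 = K_p, so the system is already at equilibrium.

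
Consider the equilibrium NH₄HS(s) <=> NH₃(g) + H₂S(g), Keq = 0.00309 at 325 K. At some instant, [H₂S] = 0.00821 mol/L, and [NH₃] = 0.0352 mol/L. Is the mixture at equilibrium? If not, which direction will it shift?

no; Q < K, reaction proceeds forward

(NH₄HS is a pure solid — omitted from Q.)
Q = [NH₃]·[H₂S] = (0.0352)·(0.00821) = 2.89e-4
Q = 2.89e-4 < Keq = 0.00309: net forward reaction.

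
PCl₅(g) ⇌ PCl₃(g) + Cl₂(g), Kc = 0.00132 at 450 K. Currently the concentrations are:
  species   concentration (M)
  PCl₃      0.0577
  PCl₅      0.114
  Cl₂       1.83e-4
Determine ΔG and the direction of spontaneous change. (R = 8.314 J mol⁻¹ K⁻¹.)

Qc = [PCl₃]·[Cl₂] / [PCl₅] = (0.0577)·(1.83e-4) / (0.114) = 9.26e-5
ΔG = RT ln(Qc/Kc) = (8.314 J mol⁻¹ K⁻¹)(450 K) × ln(9.26e-5/0.00132)
   = (3.741 kJ/mol)(-2.657) = -9.94 kJ/mol
ΔG < 0, so the forward reaction is spontaneous (proceeds forward).

ΔG = -9.94 kJ/mol; the forward reaction is spontaneous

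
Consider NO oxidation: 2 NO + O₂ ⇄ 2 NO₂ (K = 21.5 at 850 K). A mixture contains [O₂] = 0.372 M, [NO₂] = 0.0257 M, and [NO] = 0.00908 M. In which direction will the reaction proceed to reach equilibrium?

Q = [NO₂]² / ([NO]²·[O₂]) = (0.0257)² / ((0.00908)²·(0.372)) = 21.5
Q = 21.5 = K, so the system is already at equilibrium.

no net change (already at equilibrium)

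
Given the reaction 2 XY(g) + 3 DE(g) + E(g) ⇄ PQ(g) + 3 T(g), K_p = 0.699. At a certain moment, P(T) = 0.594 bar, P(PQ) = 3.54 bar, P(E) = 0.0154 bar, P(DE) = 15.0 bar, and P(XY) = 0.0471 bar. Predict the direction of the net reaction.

in the reverse direction

Q_p = P(PQ)·P(T)³ / (P(XY)²·P(DE)³·P(E)) = (3.54)·(0.594)³ / ((0.0471)²·(15.0)³·(0.0154)) = 6.43
Q_p = 6.43 > K_p = 0.699, so the reverse reaction proceeds.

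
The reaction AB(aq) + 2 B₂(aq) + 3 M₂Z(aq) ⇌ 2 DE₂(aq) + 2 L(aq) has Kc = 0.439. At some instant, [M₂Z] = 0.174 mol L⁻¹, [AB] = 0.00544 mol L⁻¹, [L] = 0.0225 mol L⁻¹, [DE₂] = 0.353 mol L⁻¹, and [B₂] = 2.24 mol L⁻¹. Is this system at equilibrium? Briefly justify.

yes, at equilibrium

Qc = [DE₂]²·[L]² / ([AB]·[B₂]²·[M₂Z]³) = (0.353)²·(0.0225)² / ((0.00544)·(2.24)²·(0.174)³) = 0.439
Qc = 0.439 = Kc; the system is at equilibrium.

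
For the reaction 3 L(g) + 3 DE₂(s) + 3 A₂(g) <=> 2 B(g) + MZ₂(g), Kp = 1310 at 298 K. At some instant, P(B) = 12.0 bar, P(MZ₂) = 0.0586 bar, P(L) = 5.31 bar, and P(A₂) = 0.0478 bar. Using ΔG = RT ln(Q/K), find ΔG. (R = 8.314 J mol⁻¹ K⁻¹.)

(DE₂ is a pure solid — omitted from Qp.)
Qp = P(B)²·P(MZ₂) / (P(L)³·P(A₂)³) = (12.0)²·(0.0586) / ((5.31)³·(0.0478)³) = 516
ΔG = RT ln(Qp/Kp) = (8.314 J mol⁻¹ K⁻¹)(298 K) × ln(516/1310)
   = (2.478 kJ/mol)(-0.9317) = -2.31 kJ/mol
ΔG < 0, so the forward reaction is spontaneous (proceeds forward).

ΔG = -2.31 kJ/mol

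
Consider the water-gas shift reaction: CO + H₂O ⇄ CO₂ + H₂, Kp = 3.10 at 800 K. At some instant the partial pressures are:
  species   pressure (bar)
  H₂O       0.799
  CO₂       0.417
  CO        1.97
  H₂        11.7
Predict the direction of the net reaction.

no net change (already at equilibrium)

Qp = P(CO₂)·P(H₂) / (P(CO)·P(H₂O)) = (0.417)·(11.7) / ((1.97)·(0.799)) = 3.10
Qp = 3.10 = Kp, so the system is already at equilibrium.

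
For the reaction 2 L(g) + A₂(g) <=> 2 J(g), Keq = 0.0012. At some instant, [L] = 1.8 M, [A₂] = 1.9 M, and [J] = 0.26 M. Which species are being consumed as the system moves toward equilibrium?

Q = [J]² / ([L]²·[A₂]) = (0.26)² / ((1.8)²·(1.9)) = 0.011
Q = 0.011 > Keq = 0.0012: net reverse reaction.

J (products)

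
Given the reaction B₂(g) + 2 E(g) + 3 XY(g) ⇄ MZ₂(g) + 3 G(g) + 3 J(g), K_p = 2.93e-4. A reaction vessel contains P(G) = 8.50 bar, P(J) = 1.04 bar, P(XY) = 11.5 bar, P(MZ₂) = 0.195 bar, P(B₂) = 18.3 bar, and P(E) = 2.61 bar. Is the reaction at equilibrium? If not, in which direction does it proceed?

Q_p = P(MZ₂)·P(G)³·P(J)³ / (P(B₂)·P(E)²·P(XY)³) = (0.195)·(8.50)³·(1.04)³ / ((18.3)·(2.61)²·(11.5)³) = 7.11e-4
Q_p = 7.11e-4 > K_p = 2.93e-4, so the reverse reaction proceeds.

reverse (toward reactants)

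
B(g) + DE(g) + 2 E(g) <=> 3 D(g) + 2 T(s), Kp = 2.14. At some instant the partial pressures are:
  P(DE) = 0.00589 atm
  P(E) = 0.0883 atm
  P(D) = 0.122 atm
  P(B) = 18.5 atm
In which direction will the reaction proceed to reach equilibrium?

neither direction; the system is at equilibrium

(T is a pure solid — omitted from Qp.)
Qp = P(D)³ / (P(B)·P(DE)·P(E)²) = (0.122)³ / ((18.5)·(0.00589)·(0.0883)²) = 2.14
Qp = 2.14 = Kp, so the system is already at equilibrium.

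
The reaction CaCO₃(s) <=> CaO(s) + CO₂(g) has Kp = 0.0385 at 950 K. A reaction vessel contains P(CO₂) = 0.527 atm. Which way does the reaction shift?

reverse (toward reactants)

(CaCO₃, CaO are pure solids — omitted from Qp.)
Qp = P(CO₂) = 0.527
Qp = 0.527 > Kp = 0.0385, so the reverse reaction proceeds.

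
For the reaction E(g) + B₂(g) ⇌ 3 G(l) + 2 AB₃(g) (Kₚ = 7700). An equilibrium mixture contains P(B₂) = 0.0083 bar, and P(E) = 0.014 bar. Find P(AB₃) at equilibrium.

(G is a pure liquid — omitted from Kₚ.)
At equilibrium, Kₚ = P(AB₃)² / (P(E)·P(B₂)) = 7700.
(P(AB₃))² / ((0.014)·(0.0083)) = 7700
P(AB₃)² = 0.895 ⇒ P(AB₃) = 0.95 bar

P(AB₃) = 0.95 bar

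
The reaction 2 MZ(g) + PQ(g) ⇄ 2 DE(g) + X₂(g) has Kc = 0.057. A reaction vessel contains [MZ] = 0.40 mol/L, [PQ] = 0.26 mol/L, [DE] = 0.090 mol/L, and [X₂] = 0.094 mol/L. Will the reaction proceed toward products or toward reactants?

in the forward direction

Qc = [DE]²·[X₂] / ([MZ]²·[PQ]) = (0.090)²·(0.094) / ((0.40)²·(0.26)) = 0.018
Qc = 0.018 < Kc = 0.057, so the forward reaction proceeds.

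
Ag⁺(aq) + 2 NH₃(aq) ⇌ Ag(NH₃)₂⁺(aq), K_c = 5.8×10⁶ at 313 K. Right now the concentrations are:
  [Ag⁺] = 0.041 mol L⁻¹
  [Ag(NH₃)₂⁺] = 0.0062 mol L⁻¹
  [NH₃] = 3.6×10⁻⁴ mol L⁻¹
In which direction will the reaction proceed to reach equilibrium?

Q_c = [Ag(NH₃)₂⁺] / ([Ag⁺]·[NH₃]²) = (0.0062) / ((0.041)·(3.6×10⁻⁴)²) = 1.2×10⁶
Q_c = 1.2×10⁶ < K_c = 5.8×10⁶, so the forward reaction proceeds.

in the forward direction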